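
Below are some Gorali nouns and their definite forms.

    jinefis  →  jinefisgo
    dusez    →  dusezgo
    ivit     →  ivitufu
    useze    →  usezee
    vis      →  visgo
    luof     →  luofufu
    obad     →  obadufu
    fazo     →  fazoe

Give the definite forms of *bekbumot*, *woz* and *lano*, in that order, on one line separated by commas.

The alternation tracks the final sound of the stem — -go when the stem ends in a sibilant (*jinefis*, *dusez*, *vis*); -ufu when the stem ends in a non-sibilant consonant (*ivit*, *luof*, *obad*); -e when the stem ends in a vowel (*useze*, *fazo*).
The final sound of *bekbumot* is /t/, which is a non-sibilant consonant, so the suffix is -ufu, giving *bekbumotufu*.
The final sound of *woz* is /z/, which is a sibilant, so the suffix is -go, giving *wozgo*.
*lano*: final sound = /o/, a vowel → -e → *lanoe*.

bekbumotufu, wozgo, lanoe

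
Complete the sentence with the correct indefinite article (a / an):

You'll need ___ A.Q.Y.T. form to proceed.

an

The indefinite article is chosen by the initial *sound* of the following word, not its spelling.
The initialism *A.Q.Y.T.* is read letter by letter; the first letter, A, is pronounced /eɪ/, which begins with a vowel sound.
So the article is *an*: You'll need an A.Q.Y.T. form to proceed.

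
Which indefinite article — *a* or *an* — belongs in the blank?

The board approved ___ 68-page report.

The indefinite article is chosen by the initial *sound* of the following word, not its spelling.
The number *68* is spoken "sixty-…", beginning with /ˈsɪksti/ — a consonant sound.
So the article is *a*: The board approved a 68-page report.

a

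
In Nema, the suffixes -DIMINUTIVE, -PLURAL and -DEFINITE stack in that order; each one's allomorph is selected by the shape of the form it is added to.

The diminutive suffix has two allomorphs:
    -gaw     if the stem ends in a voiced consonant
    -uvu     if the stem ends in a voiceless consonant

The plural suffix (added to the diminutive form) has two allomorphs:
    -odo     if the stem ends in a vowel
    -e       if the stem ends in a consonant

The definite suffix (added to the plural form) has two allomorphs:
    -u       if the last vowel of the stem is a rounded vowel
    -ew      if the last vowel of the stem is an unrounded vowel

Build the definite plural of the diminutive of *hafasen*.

hafasengaweew

The final consonant of *hafasen* is /n/, which is voiced, so the diminutive suffix is -gaw, giving *hafasengaw*.
The diminutive form *hafasengaw*: final sound = /w/, a consonant → -e → *hafasengawe*.
The plural form *hafasengawe* — last vowel /e/ (an unrounded vowel) → -ew → *hafasengaweew*.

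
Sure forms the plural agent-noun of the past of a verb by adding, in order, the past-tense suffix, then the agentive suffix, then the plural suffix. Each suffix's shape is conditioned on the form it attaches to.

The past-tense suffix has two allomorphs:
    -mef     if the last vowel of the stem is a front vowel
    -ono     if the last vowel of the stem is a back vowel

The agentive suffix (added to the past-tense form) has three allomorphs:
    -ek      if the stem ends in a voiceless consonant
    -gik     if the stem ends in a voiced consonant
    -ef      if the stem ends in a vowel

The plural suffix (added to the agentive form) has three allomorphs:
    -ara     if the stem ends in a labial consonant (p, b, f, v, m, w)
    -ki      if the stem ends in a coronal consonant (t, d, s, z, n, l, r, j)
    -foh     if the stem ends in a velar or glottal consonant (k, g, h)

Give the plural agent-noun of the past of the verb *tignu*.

*tignu*: last vowel = /u/, a back vowel → -ono → *tignuono*.
The past-tense form *tignuono* — final sound /o/ (a vowel) → -ef → *tignuonoef*.
Since the final consonant of the agentive form *tignuonoef* is /f/ (labial), it takes -ara, giving *tignuonoefara*.

tignuonoefara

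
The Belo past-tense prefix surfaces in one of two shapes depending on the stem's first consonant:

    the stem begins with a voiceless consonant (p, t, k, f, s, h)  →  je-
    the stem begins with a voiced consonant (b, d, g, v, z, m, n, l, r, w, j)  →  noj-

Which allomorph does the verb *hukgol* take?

je-

The first consonant of *hukgol* is /h/, which is voiceless, so the prefix is je-.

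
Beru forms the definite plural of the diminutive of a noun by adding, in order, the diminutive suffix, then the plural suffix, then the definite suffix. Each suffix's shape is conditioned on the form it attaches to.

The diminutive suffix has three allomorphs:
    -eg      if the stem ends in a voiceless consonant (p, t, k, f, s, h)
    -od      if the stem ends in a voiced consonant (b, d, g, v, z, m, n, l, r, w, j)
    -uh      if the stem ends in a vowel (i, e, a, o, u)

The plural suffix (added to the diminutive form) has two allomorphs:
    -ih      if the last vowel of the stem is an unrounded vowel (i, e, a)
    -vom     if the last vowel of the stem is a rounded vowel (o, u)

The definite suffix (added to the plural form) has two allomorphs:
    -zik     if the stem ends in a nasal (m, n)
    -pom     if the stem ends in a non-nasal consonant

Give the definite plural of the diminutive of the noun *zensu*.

zensuuhvomzik

*zensu* — final sound /u/ (a vowel) → -uh → *zensuuh*.
The diminutive form *zensuuh* — last vowel /u/ (a rounded vowel) → -vom → *zensuuhvom*.
The plural form *zensuuhvom* — final consonant /m/ (a nasal) → -zik → *zensuuhvomzik*.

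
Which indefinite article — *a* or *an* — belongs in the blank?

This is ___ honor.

an

The indefinite article is chosen by the initial *sound* of the following word, not its spelling.
*honor* begins with the sound /ɒ/ (silent h) — a vowel sound.
So the article is *an*: This is an honor.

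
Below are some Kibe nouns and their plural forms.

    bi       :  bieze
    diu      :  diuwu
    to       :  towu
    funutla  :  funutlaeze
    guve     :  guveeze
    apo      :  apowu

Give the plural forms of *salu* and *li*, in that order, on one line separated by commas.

saluwu, lieze

Looking at the last vowel of each stem: -wu when the last vowel of the stem is a rounded vowel (*diu*, *to*, *apo*); -eze when the last vowel of the stem is an unrounded vowel (*bi*, *funutla*, *guve*).
The last vowel of *salu* is /u/, which is a rounded vowel, so the suffix is -wu, giving *saluwu*.
*li*: last vowel = /i/, an unrounded vowel → -eze → *lieze*.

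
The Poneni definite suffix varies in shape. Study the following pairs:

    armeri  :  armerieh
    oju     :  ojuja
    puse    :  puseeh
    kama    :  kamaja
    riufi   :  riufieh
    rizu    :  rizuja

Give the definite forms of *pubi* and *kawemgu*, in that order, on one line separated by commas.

Looking at the last vowel of each stem: -eh when the last vowel of the stem is a front vowel (*armeri*, *puse*, *riufi*); -ja when the last vowel of the stem is a back vowel (*oju*, *kama*, *rizu*).
*pubi* — last vowel /i/ (a front vowel) → -eh → *pubieh*.
*kawemgu* — last vowel /u/ (a back vowel) → -ja → *kawemguja*.

pubieh, kawemguja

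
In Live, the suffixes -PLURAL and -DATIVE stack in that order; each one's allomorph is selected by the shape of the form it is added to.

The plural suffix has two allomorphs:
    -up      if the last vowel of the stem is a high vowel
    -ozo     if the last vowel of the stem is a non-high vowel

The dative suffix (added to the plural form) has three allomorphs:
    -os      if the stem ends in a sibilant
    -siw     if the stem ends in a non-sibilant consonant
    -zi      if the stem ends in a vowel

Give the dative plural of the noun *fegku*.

Since the last vowel of *fegku* is /u/ (a high vowel), it takes -up, giving *fegkuup*.
The plural form *fegkuup* — final sound /p/ (a non-sibilant consonant) → -siw → *fegkuupsiw*.

fegkuupsiw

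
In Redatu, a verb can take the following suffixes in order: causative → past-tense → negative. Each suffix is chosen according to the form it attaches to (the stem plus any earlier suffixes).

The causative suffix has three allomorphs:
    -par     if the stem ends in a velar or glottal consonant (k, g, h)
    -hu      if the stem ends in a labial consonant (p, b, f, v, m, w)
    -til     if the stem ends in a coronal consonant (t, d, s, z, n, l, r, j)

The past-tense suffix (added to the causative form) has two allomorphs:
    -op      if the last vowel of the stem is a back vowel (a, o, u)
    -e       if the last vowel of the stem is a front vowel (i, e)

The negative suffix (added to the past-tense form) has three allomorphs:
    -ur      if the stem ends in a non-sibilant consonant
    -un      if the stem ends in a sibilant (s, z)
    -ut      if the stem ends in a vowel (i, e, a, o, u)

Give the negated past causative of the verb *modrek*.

Since the final consonant of *modrek* is /k/ (velar/glottal), it takes -par, giving *modrekpar*.
The causative form *modrekpar* — last vowel /a/ (a back vowel) → -op → *modrekparop*.
The final sound of the past-tense form *modrekparop* is /p/, which is a non-sibilant consonant, so the negative suffix is -ur, giving *modrekparopur*.

modrekparopur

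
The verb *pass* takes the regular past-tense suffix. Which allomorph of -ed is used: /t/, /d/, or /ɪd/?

/t/

The stem *pass* ends in a voiceless consonant other than /t/.
The -ed suffix is realized as /ɪd/ after /t, d/; as /t/ after other voiceless consonants; and as /d/ after other voiced sounds.
So -ed on *pass* is pronounced /t/.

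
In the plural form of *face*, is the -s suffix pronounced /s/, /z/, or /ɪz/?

The stem *face* ends in a sibilant (/s, z, ʃ, ʒ, tʃ, dʒ/).
The plural suffix surfaces as /ɪz/ after sibilants, /s/ after other voiceless consonants, and /z/ after other voiced sounds.
So the plural -s on *face* is pronounced /ɪz/.

/ɪz/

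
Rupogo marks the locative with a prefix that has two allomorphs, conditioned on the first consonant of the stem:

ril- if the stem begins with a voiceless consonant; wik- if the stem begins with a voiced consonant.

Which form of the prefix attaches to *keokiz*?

ril-

Since the first consonant of *keokiz* is /k/ (voiceless), it takes ril-.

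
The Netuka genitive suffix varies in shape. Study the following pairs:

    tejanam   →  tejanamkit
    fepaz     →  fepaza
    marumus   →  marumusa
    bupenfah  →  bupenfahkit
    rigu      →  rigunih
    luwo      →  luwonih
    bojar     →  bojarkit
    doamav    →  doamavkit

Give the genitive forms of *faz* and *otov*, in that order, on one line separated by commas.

faza, otovkit

The alternation tracks the final sound of the stem — -a when the stem ends in a sibilant (*fepaz*, *marumus*); -kit when the stem ends in a non-sibilant consonant (*tejanam*, *bupenfah*, *bojar*, *doamav*); -nih when the stem ends in a vowel (*rigu*, *luwo*).
Since the final sound of *faz* is /z/ (a sibilant), it takes -a, giving *faza*.
Since the final sound of *otov* is /v/ (a non-sibilant consonant), it takes -kit, giving *otovkit*.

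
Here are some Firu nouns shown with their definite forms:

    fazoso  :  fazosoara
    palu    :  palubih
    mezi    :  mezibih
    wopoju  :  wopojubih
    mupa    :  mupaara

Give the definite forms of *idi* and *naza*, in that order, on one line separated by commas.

The pattern is height harmony: -bih when the last vowel of the stem is a high vowel (*palu*, *mezi*, *wopoju*); -ara when the last vowel of the stem is a non-high vowel (*fazoso*, *mupa*).
The last vowel of *idi* is /i/, which is a high vowel, so the suffix is -bih, giving *idibih*.
Since the last vowel of *naza* is /a/ (a non-high vowel), it takes -ara, giving *nazaara*.

idibih, nazaara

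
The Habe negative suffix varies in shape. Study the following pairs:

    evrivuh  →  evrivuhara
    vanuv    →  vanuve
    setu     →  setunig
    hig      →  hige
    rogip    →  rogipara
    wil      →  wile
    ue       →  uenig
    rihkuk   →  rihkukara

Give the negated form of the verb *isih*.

isihara

The alternation tracks the final sound of the stem — -ara when the stem ends in a voiceless consonant (*evrivuh*, *rogip*, *rihkuk*); -e when the stem ends in a voiced consonant (*vanuv*, *hig*, *wil*); -nig when the stem ends in a vowel (*setu*, *ue*).
*isih*: final sound = /h/, a voiceless consonant → -ara → *isihara*.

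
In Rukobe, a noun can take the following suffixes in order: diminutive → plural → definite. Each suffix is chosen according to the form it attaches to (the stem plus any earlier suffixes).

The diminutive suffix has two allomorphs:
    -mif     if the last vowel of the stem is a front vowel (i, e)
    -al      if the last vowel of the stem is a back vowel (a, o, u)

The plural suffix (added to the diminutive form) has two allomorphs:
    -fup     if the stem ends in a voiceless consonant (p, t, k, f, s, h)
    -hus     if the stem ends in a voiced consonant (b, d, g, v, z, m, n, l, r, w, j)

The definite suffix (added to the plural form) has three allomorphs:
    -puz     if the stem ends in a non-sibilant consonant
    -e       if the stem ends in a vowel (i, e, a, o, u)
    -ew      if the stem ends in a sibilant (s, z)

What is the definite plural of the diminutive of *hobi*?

hobimiffuppuz

*hobi*: last vowel = /i/, a front vowel → -mif → *hobimif*.
The diminutive form *hobimif*: final consonant = /f/, voiceless → -fup → *hobimiffup*.
Since the final sound of the plural form *hobimiffup* is /p/ (a non-sibilant consonant), it takes -puz, giving *hobimiffuppuz*.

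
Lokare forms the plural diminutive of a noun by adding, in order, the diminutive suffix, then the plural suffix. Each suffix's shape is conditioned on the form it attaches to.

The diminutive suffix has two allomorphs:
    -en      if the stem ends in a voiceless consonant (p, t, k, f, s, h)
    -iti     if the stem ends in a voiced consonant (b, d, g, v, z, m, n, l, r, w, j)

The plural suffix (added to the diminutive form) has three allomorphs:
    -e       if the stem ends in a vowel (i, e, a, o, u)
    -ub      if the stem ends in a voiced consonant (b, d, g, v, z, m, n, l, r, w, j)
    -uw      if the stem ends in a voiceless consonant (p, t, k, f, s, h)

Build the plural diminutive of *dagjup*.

*dagjup*: final consonant = /p/, voiceless → -en → *dagjupen*.
Since the final sound of the diminutive form *dagjupen* is /n/ (a voiced consonant), it takes -ub, giving *dagjupenub*.

dagjupenub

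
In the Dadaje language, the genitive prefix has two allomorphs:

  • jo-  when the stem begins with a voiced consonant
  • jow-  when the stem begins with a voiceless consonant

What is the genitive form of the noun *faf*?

jowfaf

*faf* — first consonant /f/ (voiceless) → jow- → *jowfaf*.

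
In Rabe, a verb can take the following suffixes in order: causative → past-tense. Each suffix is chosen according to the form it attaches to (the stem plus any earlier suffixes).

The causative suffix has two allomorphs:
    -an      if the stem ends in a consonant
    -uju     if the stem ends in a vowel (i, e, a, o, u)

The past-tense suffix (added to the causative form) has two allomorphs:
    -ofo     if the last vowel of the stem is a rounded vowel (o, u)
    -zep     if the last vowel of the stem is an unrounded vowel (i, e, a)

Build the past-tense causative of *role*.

Since the final sound of *role* is /e/ (a vowel), it takes -uju, giving *roleuju*.
The causative form *roleuju* — last vowel /u/ (a rounded vowel) → -ofo → *roleujuofo*.

roleujuofo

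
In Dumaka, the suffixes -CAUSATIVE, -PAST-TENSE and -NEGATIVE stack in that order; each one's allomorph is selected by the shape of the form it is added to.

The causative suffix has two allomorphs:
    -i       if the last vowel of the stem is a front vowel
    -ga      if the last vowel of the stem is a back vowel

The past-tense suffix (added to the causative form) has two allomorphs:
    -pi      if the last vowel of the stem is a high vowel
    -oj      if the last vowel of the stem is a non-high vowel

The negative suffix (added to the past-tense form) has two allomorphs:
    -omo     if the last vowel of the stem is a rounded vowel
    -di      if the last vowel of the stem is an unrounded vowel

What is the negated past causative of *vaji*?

The last vowel of *vaji* is /i/, which is a front vowel, so the causative suffix is -i, giving *vajii*.
The causative form *vajii* — last vowel /i/ (a high vowel) → -pi → *vajiipi*.
The last vowel of the past-tense form *vajiipi* is /i/, which is an unrounded vowel, so the negative suffix is -di, giving *vajiipidi*.

vajiipidi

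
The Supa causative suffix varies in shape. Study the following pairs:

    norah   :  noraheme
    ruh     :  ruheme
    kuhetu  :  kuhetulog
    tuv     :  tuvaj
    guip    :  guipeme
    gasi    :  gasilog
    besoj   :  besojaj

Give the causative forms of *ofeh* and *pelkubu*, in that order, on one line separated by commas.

ofeheme, pelkubulog

The pattern is voicing of the final sound: -eme when the stem ends in a voiceless consonant (*norah*, *ruh*, *guip*); -aj when the stem ends in a voiced consonant (*tuv*, *besoj*); -log when the stem ends in a vowel (*kuhetu*, *gasi*).
*ofeh* — final sound /h/ (a voiceless consonant) → -eme → *ofeheme*.
*pelkubu* — final sound /u/ (a vowel) → -log → *pelkubulog*.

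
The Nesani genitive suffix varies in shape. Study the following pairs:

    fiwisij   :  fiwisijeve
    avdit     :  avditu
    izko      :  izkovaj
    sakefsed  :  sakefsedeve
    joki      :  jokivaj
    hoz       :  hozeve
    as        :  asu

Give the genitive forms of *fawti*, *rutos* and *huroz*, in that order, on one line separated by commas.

fawtivaj, rutosu, hurozeve

The suffix is conditioned by the final sound: -u when the stem ends in a voiceless consonant (*avdit*, *as*); -eve when the stem ends in a voiced consonant (*fiwisij*, *sakefsed*, *hoz*); -vaj when the stem ends in a vowel (*izko*, *joki*).
*fawti*: final sound = /i/, a vowel → -vaj → *fawtivaj*.
*rutos* — final sound /s/ (a voiceless consonant) → -u → *rutosu*.
The final sound of *huroz* is /z/, which is a voiced consonant, so the suffix is -eve, giving *hurozeve*.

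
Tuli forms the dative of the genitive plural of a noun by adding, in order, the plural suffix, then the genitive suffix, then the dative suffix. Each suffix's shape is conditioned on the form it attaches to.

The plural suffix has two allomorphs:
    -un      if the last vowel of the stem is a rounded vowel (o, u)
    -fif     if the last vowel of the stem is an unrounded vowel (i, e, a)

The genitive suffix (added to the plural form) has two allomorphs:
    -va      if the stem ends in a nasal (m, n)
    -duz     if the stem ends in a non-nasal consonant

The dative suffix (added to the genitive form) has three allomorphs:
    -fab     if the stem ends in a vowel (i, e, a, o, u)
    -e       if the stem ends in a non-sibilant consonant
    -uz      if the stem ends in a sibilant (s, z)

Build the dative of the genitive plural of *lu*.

Since the last vowel of *lu* is /u/ (a rounded vowel), it takes -un, giving *luun*.
The final consonant of the plural form *luun* is /n/, which is a nasal, so the genitive suffix is -va, giving *luunva*.
The genitive form *luunva*: final sound = /a/, a vowel → -fab → *luunvafab*.

luunvafab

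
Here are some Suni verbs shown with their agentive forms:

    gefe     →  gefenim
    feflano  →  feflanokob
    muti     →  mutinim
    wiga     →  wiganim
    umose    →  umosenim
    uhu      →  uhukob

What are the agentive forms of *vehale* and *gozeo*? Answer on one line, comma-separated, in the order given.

vehalenim, gozeokob

The pattern is rounding harmony: -kob when the last vowel of the stem is a rounded vowel (*feflano*, *uhu*); -nim when the last vowel of the stem is an unrounded vowel (*gefe*, *muti*, *wiga*, *umose*).
The last vowel of *vehale* is /e/, which is an unrounded vowel, so the suffix is -nim, giving *vehalenim*.
*gozeo*: last vowel = /o/, a rounded vowel → -kob → *gozeokob*.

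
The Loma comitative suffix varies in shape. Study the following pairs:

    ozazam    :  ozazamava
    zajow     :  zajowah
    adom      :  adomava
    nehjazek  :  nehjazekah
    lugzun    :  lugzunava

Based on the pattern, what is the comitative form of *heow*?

heowah

The suffix is conditioned by the final consonant: -ava when the stem ends in a nasal (*ozazam*, *adom*, *lugzun*); -ah when the stem ends in a non-nasal consonant (*zajow*, *nehjazek*).
Since the final consonant of *heow* is /w/ (non-nasal), it takes -ah, giving *heowah*.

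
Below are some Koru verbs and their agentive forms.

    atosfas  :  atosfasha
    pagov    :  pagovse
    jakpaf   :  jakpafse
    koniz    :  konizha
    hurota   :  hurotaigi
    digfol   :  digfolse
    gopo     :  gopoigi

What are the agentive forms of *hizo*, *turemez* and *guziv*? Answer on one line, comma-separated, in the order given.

The pattern is sibilance of the final sound: -ha when the stem ends in a sibilant (*atosfas*, *koniz*); -se when the stem ends in a non-sibilant consonant (*pagov*, *jakpaf*, *digfol*); -igi when the stem ends in a vowel (*hurota*, *gopo*).
*hizo* — final sound /o/ (a vowel) → -igi → *hizoigi*.
*turemez*: final sound = /z/, a sibilant → -ha → *turemezha*.
*guziv* — final sound /v/ (a non-sibilant consonant) → -se → *guzivse*.

hizoigi, turemezha, guzivse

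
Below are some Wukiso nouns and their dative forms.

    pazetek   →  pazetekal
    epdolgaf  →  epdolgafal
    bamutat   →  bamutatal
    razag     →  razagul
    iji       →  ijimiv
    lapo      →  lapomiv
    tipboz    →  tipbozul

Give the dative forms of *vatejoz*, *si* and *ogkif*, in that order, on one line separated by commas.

The pattern is voicing of the final sound: -al when the stem ends in a voiceless consonant (*pazetek*, *epdolgaf*, *bamutat*); -ul when the stem ends in a voiced consonant (*razag*, *tipboz*); -miv when the stem ends in a vowel (*iji*, *lapo*).
The final sound of *vatejoz* is /z/, which is a voiced consonant, so the suffix is -ul, giving *vatejozul*.
*si*: final sound = /i/, a vowel → -miv → *simiv*.
*ogkif* — final sound /f/ (a voiceless consonant) → -al → *ogkifal*.

vatejozul, simiv, ogkifal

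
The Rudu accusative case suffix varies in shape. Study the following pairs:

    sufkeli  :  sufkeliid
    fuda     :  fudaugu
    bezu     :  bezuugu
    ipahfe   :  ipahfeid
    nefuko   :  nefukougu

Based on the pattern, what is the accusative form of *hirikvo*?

The pattern is front/back vowel harmony: -id when the last vowel of the stem is a front vowel (*sufkeli*, *ipahfe*); -ugu when the last vowel of the stem is a back vowel (*fuda*, *bezu*, *nefuko*).
Since the last vowel of *hirikvo* is /o/ (a back vowel), it takes -ugu, giving *hirikvougu*.

hirikvougu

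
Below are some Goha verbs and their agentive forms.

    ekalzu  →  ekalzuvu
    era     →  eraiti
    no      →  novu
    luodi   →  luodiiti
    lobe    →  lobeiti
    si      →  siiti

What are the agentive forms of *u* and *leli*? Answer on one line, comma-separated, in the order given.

uvu, leliiti

The alternation tracks the last vowel of the stem — -vu when the last vowel of the stem is a rounded vowel (*ekalzu*, *no*); -iti when the last vowel of the stem is an unrounded vowel (*era*, *luodi*, *lobe*, *si*).
*u*: last vowel = /u/, a rounded vowel → -vu → *uvu*.
The last vowel of *leli* is /i/, which is an unrounded vowel, so the suffix is -iti, giving *leliiti*.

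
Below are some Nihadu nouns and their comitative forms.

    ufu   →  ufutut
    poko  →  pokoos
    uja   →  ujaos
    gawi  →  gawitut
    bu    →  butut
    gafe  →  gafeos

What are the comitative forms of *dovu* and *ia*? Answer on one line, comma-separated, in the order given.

dovutut, iaos

Looking at the last vowel of each stem: -tut when the last vowel of the stem is a high vowel (*ufu*, *gawi*, *bu*); -os when the last vowel of the stem is a non-high vowel (*poko*, *uja*, *gafe*).
Since the last vowel of *dovu* is /u/ (a high vowel), it takes -tut, giving *dovutut*.
*ia* — last vowel /a/ (a non-high vowel) → -os → *iaos*.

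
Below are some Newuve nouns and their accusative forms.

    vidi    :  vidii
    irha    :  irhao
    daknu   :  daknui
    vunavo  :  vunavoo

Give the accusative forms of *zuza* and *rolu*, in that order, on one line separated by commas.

The alternation tracks the last vowel of the stem — -i when the last vowel of the stem is a high vowel (*vidi*, *daknu*); -o when the last vowel of the stem is a non-high vowel (*irha*, *vunavo*).
The last vowel of *zuza* is /a/, which is a non-high vowel, so the suffix is -o, giving *zuzao*.
The last vowel of *rolu* is /u/, which is a high vowel, so the suffix is -i, giving *rolui*.

zuzao, rolui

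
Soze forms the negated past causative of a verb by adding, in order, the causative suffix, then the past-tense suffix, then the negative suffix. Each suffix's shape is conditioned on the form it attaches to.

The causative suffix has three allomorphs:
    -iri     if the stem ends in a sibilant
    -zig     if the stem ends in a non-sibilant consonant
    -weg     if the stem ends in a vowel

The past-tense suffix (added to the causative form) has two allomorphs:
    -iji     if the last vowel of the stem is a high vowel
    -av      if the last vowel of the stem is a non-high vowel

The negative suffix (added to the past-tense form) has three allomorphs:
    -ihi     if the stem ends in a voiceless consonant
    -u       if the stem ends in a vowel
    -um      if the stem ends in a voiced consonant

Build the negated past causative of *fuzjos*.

fuzjosiriijiu

*fuzjos*: final sound = /s/, a sibilant → -iri → *fuzjosiri*.
The last vowel of the causative form *fuzjosiri* is /i/, which is a high vowel, so the past-tense suffix is -iji, giving *fuzjosiriiji*.
The final sound of the past-tense form *fuzjosiriiji* is /i/, which is a vowel, so the negative suffix is -u, giving *fuzjosiriijiu*.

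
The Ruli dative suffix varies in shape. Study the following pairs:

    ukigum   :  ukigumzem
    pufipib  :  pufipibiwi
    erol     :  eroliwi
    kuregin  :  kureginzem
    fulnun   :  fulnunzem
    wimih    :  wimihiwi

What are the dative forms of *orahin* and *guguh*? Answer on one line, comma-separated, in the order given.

Looking at the final consonant of each stem: -zem when the stem ends in a nasal (*ukigum*, *kuregin*, *fulnun*); -iwi when the stem ends in a non-nasal consonant (*pufipib*, *erol*, *wimih*).
*orahin*: final consonant = /n/, a nasal → -zem → *orahinzem*.
*guguh*: final consonant = /h/, non-nasal → -iwi → *guguhiwi*.

orahinzem, guguhiwi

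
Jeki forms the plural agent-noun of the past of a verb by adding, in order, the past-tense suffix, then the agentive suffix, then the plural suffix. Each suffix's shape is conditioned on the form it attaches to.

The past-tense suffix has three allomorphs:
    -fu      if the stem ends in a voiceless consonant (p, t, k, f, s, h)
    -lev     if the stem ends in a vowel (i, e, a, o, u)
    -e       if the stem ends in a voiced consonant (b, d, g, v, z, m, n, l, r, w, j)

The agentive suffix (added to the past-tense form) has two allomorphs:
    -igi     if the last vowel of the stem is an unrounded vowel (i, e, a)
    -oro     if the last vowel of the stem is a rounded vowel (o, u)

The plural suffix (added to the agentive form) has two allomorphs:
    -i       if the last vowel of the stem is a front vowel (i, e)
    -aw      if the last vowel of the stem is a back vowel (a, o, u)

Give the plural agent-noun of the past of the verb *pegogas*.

pegogasfuoroaw

Since the final sound of *pegogas* is /s/ (a voiceless consonant), it takes -fu, giving *pegogasfu*.
The past-tense form *pegogasfu*: last vowel = /u/, a rounded vowel → -oro → *pegogasfuoro*.
The agentive form *pegogasfuoro* — last vowel /o/ (a back vowel) → -aw → *pegogasfuoroaw*.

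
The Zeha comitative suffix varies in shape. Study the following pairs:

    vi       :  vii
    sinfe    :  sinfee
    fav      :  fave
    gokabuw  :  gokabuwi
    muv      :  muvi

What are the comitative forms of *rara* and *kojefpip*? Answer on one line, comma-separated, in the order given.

rarae, kojefpipi

Looking at the last vowel of each stem: -i when the last vowel of the stem is a high vowel (*vi*, *gokabuw*, *muv*); -e when the last vowel of the stem is a non-high vowel (*sinfe*, *fav*).
*rara* — last vowel /a/ (a non-high vowel) → -e → *rarae*.
Since the last vowel of *kojefpip* is /i/ (a high vowel), it takes -i, giving *kojefpipi*.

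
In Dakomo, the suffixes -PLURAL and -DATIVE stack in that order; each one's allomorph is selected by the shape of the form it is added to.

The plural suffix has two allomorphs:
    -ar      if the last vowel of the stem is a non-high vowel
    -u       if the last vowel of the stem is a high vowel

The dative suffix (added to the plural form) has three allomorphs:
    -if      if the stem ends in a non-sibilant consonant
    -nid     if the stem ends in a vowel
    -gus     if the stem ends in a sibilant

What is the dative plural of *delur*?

Since the last vowel of *delur* is /u/ (a high vowel), it takes -u, giving *deluru*.
The final sound of the plural form *deluru* is /u/, which is a vowel, so the dative suffix is -nid, giving *delurunid*.

delurunid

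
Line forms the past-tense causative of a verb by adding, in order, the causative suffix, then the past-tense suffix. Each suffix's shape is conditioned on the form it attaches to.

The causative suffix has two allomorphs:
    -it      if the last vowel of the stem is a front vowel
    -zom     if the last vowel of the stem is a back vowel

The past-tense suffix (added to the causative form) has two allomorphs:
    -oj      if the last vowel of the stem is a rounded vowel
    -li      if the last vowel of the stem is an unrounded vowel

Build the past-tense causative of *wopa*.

wopazomoj

The last vowel of *wopa* is /a/, which is a back vowel, so the causative suffix is -zom, giving *wopazom*.
The last vowel of the causative form *wopazom* is /o/, which is a rounded vowel, so the past-tense suffix is -oj, giving *wopazomoj*.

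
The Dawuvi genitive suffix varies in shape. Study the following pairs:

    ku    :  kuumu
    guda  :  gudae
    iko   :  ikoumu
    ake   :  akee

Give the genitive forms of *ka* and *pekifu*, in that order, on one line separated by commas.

The alternation tracks the last vowel of the stem — -umu when the last vowel of the stem is a rounded vowel (*ku*, *iko*); -e when the last vowel of the stem is an unrounded vowel (*guda*, *ake*).
*ka* — last vowel /a/ (an unrounded vowel) → -e → *kae*.
*pekifu*: last vowel = /u/, a rounded vowel → -umu → *pekifuumu*.

kae, pekifuumu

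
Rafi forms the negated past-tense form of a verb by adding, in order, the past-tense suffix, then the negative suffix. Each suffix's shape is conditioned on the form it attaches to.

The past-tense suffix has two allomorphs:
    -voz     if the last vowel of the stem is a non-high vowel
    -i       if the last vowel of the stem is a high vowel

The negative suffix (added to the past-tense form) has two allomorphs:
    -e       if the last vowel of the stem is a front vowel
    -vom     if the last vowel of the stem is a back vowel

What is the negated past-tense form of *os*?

Since the last vowel of *os* is /o/ (a non-high vowel), it takes -voz, giving *osvoz*.
The past-tense form *osvoz* — last vowel /o/ (a back vowel) → -vom → *osvozvom*.

osvozvom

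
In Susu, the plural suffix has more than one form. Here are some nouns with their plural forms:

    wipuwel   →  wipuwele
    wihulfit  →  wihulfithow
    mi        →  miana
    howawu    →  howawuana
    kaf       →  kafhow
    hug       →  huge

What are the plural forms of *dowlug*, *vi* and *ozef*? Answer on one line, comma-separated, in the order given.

The suffix is conditioned by the final sound: -how when the stem ends in a voiceless consonant (*wihulfit*, *kaf*); -e when the stem ends in a voiced consonant (*wipuwel*, *hug*); -ana when the stem ends in a vowel (*mi*, *howawu*).
The final sound of *dowlug* is /g/, which is a voiced consonant, so the suffix is -e, giving *dowluge*.
*vi* — final sound /i/ (a vowel) → -ana → *viana*.
Since the final sound of *ozef* is /f/ (a voiceless consonant), it takes -how, giving *ozefhow*.

dowluge, viana, ozefhow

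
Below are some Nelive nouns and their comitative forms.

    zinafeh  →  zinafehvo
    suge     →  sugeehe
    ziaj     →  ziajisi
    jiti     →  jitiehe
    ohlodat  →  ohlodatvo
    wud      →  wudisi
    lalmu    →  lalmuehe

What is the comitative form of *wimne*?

The pattern is voicing of the final sound: -vo when the stem ends in a voiceless consonant (*zinafeh*, *ohlodat*); -isi when the stem ends in a voiced consonant (*ziaj*, *wud*); -ehe when the stem ends in a vowel (*suge*, *jiti*, *lalmu*).
The final sound of *wimne* is /e/, which is a vowel, so the suffix is -ehe, giving *wimneehe*.

wimneehe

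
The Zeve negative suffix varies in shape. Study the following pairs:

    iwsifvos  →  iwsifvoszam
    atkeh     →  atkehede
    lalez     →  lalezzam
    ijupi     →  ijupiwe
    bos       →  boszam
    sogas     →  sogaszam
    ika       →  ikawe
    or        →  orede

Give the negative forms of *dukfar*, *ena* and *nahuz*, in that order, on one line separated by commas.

dukfarede, enawe, nahuzzam

Looking at the final sound of each stem: -zam when the stem ends in a sibilant (*iwsifvos*, *lalez*, *bos*, *sogas*); -ede when the stem ends in a non-sibilant consonant (*atkeh*, *or*); -we when the stem ends in a vowel (*ijupi*, *ika*).
Since the final sound of *dukfar* is /r/ (a non-sibilant consonant), it takes -ede, giving *dukfarede*.
*ena*: final sound = /a/, a vowel → -we → *enawe*.
*nahuz*: final sound = /z/, a sibilant → -zam → *nahuzzam*.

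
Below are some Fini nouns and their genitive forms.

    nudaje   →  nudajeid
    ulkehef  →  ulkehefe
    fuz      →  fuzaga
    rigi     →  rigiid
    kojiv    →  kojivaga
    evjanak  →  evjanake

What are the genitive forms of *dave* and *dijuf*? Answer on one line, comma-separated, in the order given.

daveid, dijufe

The suffix is conditioned by the final sound: -e when the stem ends in a voiceless consonant (*ulkehef*, *evjanak*); -aga when the stem ends in a voiced consonant (*fuz*, *kojiv*); -id when the stem ends in a vowel (*nudaje*, *rigi*).
Since the final sound of *dave* is /e/ (a vowel), it takes -id, giving *daveid*.
The final sound of *dijuf* is /f/, which is a voiceless consonant, so the suffix is -e, giving *dijufe*.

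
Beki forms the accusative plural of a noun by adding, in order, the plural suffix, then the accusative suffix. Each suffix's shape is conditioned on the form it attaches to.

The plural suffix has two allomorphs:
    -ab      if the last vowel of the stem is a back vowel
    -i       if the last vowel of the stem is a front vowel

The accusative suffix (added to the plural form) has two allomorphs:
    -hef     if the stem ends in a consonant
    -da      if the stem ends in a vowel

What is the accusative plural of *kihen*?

kihenida

*kihen* — last vowel /e/ (a front vowel) → -i → *kiheni*.
Since the final sound of the plural form *kiheni* is /i/ (a vowel), it takes -da, giving *kihenida*.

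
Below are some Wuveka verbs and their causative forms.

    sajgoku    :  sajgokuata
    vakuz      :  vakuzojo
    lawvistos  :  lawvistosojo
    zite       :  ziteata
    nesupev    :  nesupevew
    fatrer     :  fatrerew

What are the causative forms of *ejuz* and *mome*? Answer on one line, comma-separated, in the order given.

ejuzojo, momeata

Looking at the final sound of each stem: -ojo when the stem ends in a sibilant (*vakuz*, *lawvistos*); -ew when the stem ends in a non-sibilant consonant (*nesupev*, *fatrer*); -ata when the stem ends in a vowel (*sajgoku*, *zite*).
The final sound of *ejuz* is /z/, which is a sibilant, so the suffix is -ojo, giving *ejuzojo*.
*mome*: final sound = /e/, a vowel → -ata → *momeata*.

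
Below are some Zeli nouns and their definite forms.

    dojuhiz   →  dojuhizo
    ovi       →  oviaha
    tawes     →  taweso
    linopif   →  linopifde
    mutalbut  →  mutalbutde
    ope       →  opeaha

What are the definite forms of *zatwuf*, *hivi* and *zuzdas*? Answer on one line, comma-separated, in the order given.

The pattern is sibilance of the final sound: -o when the stem ends in a sibilant (*dojuhiz*, *tawes*); -de when the stem ends in a non-sibilant consonant (*linopif*, *mutalbut*); -aha when the stem ends in a vowel (*ovi*, *ope*).
*zatwuf* — final sound /f/ (a non-sibilant consonant) → -de → *zatwufde*.
The final sound of *hivi* is /i/, which is a vowel, so the suffix is -aha, giving *hiviaha*.
The final sound of *zuzdas* is /s/, which is a sibilant, so the suffix is -o, giving *zuzdaso*.

zatwufde, hiviaha, zuzdaso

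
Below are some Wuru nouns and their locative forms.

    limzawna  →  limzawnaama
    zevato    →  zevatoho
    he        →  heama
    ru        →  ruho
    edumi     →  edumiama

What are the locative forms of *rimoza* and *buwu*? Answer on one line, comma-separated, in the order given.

rimozaama, buwuho

The pattern is rounding harmony: -ho when the last vowel of the stem is a rounded vowel (*zevato*, *ru*); -ama when the last vowel of the stem is an unrounded vowel (*limzawna*, *he*, *edumi*).
*rimoza*: last vowel = /a/, an unrounded vowel → -ama → *rimozaama*.
The last vowel of *buwu* is /u/, which is a rounded vowel, so the suffix is -ho, giving *buwuho*.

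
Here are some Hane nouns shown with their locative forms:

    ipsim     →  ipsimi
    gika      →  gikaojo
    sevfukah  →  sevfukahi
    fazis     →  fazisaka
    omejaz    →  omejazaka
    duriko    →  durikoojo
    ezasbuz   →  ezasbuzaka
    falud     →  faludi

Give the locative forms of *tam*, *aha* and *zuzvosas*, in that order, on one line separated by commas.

Looking at the final sound of each stem: -aka when the stem ends in a sibilant (*fazis*, *omejaz*, *ezasbuz*); -i when the stem ends in a non-sibilant consonant (*ipsim*, *sevfukah*, *falud*); -ojo when the stem ends in a vowel (*gika*, *duriko*).
*tam*: final sound = /m/, a non-sibilant consonant → -i → *tami*.
Since the final sound of *aha* is /a/ (a vowel), it takes -ojo, giving *ahaojo*.
Since the final sound of *zuzvosas* is /s/ (a sibilant), it takes -aka, giving *zuzvosasaka*.

tami, ahaojo, zuzvosasaka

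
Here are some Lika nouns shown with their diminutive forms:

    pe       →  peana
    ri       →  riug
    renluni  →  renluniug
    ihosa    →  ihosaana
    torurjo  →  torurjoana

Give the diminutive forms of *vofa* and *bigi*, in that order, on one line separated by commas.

The pattern is height harmony: -ug when the last vowel of the stem is a high vowel (*ri*, *renluni*); -ana when the last vowel of the stem is a non-high vowel (*pe*, *ihosa*, *torurjo*).
Since the last vowel of *vofa* is /a/ (a non-high vowel), it takes -ana, giving *vofaana*.
The last vowel of *bigi* is /i/, which is a high vowel, so the suffix is -ug, giving *bigiug*.

vofaana, bigiug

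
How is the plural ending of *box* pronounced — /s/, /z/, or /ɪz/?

The stem *box* ends in a sibilant (/s, z, ʃ, ʒ, tʃ, dʒ/).
The plural suffix surfaces as /ɪz/ after sibilants, /s/ after other voiceless consonants, and /z/ after other voiced sounds.
So the plural -s on *box* is pronounced /ɪz/.

/ɪz/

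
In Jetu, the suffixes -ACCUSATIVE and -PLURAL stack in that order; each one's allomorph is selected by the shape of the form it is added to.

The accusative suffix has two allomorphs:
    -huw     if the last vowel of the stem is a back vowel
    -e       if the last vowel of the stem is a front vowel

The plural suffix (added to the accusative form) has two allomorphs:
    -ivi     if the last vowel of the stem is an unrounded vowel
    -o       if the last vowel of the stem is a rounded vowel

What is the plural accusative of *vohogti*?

vohogtieivi

*vohogti* — last vowel /i/ (a front vowel) → -e → *vohogtie*.
The accusative form *vohogtie*: last vowel = /e/, an unrounded vowel → -ivi → *vohogtieivi*.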